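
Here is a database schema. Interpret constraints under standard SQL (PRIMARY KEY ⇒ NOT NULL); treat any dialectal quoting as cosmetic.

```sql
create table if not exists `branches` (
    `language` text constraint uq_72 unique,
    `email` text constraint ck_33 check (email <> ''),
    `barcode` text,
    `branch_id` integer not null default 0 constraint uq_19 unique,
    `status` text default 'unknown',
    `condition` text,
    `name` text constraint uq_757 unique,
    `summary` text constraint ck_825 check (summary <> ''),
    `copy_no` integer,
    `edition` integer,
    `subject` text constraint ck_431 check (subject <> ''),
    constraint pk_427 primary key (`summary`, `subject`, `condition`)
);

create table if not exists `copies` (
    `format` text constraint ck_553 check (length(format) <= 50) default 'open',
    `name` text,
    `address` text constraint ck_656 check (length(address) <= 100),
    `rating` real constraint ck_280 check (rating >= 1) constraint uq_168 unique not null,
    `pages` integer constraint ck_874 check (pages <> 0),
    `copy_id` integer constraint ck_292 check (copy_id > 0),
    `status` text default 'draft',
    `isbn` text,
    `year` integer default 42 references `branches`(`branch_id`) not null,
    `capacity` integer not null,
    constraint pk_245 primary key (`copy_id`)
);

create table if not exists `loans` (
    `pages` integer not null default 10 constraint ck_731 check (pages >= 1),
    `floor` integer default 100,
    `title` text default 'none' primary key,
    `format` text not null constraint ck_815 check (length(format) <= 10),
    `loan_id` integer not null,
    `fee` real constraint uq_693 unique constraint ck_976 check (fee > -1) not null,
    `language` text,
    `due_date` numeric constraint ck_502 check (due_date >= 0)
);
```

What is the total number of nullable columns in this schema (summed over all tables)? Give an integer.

branches: 7 nullable (language, email, barcode, status, name, copy_no, edition — PK (summary, subject, condition) and explicit NOT NULL columns excluded).
copies: 6 nullable (format, name, address, pages, status, isbn — PK (copy_id) and explicit NOT NULL columns excluded).
loans: 3 nullable (floor, language, due_date — PK (title) and explicit NOT NULL columns excluded).
Total: 7 + 6 + 3 = 16.

16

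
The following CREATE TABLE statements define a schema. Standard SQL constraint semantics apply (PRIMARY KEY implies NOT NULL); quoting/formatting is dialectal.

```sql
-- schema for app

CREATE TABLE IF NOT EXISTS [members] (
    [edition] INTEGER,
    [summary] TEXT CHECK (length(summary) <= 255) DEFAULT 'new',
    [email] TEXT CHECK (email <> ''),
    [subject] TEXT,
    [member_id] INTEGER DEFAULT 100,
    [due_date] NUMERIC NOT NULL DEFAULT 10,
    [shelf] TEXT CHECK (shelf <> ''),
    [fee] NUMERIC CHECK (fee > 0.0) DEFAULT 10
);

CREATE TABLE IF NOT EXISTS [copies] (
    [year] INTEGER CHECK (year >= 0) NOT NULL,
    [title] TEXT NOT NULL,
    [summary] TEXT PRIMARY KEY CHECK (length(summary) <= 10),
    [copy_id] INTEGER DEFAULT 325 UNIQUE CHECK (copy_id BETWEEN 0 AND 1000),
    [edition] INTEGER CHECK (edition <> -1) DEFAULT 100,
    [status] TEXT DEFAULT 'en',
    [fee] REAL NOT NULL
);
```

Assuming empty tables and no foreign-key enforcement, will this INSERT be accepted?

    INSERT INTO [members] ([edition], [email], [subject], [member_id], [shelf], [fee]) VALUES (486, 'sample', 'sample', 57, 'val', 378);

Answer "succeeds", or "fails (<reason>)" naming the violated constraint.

succeeds

NOT NULL columns: due_date defaults to 10.
CHECK constraints: 'sample' satisfies (email <> ''); 'val' satisfies (shelf <> ''); 378 satisfies (fee > 0.0).
No constraint is violated.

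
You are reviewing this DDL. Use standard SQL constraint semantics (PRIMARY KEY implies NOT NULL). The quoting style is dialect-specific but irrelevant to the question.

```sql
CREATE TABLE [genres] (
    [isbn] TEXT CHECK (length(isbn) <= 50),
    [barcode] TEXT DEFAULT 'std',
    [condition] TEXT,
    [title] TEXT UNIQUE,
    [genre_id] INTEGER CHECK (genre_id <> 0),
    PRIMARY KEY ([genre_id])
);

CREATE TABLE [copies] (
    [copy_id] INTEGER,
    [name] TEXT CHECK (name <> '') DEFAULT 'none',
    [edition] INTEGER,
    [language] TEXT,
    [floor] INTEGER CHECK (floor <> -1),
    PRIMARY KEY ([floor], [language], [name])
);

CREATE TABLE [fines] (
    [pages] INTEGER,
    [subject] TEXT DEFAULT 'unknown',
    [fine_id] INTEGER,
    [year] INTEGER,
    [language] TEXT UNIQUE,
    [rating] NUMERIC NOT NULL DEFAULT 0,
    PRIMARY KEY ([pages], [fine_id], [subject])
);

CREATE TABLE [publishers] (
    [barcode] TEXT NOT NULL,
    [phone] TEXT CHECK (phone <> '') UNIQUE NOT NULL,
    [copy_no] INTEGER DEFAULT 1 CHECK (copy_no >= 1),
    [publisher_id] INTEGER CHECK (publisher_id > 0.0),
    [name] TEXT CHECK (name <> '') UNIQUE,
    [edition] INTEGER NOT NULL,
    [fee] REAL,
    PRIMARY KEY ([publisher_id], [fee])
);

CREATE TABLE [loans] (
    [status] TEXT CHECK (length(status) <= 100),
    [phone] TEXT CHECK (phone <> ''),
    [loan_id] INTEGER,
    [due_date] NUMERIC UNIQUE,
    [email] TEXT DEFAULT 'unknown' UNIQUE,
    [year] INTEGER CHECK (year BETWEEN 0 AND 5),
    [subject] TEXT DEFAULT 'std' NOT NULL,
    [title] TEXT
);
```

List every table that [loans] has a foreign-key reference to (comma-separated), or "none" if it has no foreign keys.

none

No column in loans has a REFERENCES clause.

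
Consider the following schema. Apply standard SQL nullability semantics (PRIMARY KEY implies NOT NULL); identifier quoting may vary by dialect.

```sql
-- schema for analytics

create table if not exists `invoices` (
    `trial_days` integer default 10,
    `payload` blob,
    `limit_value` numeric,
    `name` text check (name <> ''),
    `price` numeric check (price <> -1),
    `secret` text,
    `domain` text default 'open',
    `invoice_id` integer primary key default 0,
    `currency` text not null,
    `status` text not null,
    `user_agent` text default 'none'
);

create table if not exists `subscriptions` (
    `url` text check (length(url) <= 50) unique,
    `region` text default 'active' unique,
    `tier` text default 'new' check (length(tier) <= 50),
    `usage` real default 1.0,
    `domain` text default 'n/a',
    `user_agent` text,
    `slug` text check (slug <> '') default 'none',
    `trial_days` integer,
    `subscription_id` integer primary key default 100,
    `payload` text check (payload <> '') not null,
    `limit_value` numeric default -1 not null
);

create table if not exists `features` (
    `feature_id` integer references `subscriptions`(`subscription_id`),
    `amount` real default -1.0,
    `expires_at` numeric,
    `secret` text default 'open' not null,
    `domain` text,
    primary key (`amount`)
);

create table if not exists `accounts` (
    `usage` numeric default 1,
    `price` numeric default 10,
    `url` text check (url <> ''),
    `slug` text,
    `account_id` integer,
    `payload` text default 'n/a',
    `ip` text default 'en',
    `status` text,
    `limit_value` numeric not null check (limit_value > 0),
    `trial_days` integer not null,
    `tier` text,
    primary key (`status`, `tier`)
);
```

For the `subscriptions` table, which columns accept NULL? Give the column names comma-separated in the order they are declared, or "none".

url, region, tier, usage, domain, user_agent, slug, trial_days

- url: CHECK does not forbid NULL (a CHECK constraint passes when its expression is NULL) → nullable.
- region: UNIQUE does not imply NOT NULL → nullable.
- tier: CHECK does not forbid NULL (a CHECK constraint passes when its expression is NULL) → nullable.
- usage: DEFAULT only fills an omitted column; an explicit NULL is still allowed → nullable.
- domain: DEFAULT only fills an omitted column; an explicit NULL is still allowed → nullable.
- user_agent: no NOT NULL constraint applies → nullable.
- slug: CHECK does not forbid NULL (a CHECK constraint passes when its expression is NULL) → nullable.
- trial_days: no NOT NULL constraint applies → nullable.
- subscription_id: part of the PRIMARY KEY, which implies NOT NULL → not nullable.
- payload: declared NOT NULL → not nullable.
- limit_value: declared NOT NULL → not nullable.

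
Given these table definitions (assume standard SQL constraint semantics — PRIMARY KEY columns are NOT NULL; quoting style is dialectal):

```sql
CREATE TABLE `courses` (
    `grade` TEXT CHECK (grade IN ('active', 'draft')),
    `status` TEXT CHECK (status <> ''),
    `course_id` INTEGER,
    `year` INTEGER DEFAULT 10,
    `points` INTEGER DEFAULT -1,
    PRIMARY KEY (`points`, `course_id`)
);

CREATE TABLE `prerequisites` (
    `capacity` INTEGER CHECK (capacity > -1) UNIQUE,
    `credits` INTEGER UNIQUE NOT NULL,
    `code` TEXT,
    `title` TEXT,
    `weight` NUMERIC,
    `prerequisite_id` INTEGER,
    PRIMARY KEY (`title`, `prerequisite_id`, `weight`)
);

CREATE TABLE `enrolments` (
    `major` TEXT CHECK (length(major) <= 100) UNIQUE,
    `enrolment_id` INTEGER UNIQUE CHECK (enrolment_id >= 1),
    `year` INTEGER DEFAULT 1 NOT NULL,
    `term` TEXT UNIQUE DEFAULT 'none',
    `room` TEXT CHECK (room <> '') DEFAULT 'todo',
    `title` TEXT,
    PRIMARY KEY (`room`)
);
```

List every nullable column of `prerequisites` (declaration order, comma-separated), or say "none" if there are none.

- capacity: CHECK does not forbid NULL (a CHECK constraint passes when its expression is NULL) → nullable.
- credits: declared NOT NULL → not nullable.
- code: no NOT NULL constraint applies → nullable.
- title: part of the PRIMARY KEY, which implies NOT NULL → not nullable.
- weight: part of the PRIMARY KEY, which implies NOT NULL → not nullable.
- prerequisite_id: part of the PRIMARY KEY, which implies NOT NULL → not nullable.

capacity, code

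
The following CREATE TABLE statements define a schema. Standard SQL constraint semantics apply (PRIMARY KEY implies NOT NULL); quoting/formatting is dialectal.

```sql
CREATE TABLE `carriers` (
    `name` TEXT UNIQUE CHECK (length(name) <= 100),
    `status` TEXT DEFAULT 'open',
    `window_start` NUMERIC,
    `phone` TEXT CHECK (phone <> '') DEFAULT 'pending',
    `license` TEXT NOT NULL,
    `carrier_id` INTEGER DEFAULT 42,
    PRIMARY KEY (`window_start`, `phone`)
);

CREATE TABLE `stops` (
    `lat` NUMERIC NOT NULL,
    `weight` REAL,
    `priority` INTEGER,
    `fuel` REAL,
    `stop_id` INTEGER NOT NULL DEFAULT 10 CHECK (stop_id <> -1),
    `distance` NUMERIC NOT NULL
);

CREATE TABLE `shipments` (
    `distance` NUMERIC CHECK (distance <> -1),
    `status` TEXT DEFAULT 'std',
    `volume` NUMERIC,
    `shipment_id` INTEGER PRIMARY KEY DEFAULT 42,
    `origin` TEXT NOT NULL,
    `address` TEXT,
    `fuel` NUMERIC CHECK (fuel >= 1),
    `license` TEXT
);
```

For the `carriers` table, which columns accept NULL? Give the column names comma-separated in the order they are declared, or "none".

- name: CHECK does not forbid NULL (a CHECK constraint passes when its expression is NULL) → nullable.
- status: DEFAULT only fills an omitted column; an explicit NULL is still allowed → nullable.
- window_start: part of the PRIMARY KEY, which implies NOT NULL → not nullable.
- phone: part of the PRIMARY KEY, which implies NOT NULL → not nullable.
- license: declared NOT NULL → not nullable.
- carrier_id: DEFAULT only fills an omitted column; an explicit NULL is still allowed → nullable.

name, status, carrier_id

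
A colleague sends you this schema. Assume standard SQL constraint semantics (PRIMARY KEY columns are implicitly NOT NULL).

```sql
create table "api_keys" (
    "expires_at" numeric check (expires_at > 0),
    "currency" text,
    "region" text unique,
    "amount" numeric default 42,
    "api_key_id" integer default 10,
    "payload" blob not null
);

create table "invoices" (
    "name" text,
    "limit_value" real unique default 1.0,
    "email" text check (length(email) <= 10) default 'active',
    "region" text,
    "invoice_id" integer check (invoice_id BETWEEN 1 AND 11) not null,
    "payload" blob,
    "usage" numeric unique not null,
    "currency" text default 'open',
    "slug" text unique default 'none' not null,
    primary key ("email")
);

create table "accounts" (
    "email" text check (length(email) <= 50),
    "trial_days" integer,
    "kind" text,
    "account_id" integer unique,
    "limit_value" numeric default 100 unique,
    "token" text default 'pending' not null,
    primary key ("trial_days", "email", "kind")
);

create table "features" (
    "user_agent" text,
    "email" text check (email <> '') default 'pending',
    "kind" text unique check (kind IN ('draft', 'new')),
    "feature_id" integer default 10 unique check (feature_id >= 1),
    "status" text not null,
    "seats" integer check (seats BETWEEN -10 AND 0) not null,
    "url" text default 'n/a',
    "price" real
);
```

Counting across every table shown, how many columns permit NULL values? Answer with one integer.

api_keys: 5 nullable (expires_at, currency, region, amount, api_key_id — PK none and explicit NOT NULL columns excluded).
invoices: 5 nullable (name, limit_value, region, payload, currency — PK (email) and explicit NOT NULL columns excluded).
accounts: 2 nullable (account_id, limit_value — PK (trial_days, email, kind) and explicit NOT NULL columns excluded).
features: 6 nullable (user_agent, email, kind, feature_id, url, price — PK none and explicit NOT NULL columns excluded).
Total: 5 + 5 + 2 + 6 = 18.

18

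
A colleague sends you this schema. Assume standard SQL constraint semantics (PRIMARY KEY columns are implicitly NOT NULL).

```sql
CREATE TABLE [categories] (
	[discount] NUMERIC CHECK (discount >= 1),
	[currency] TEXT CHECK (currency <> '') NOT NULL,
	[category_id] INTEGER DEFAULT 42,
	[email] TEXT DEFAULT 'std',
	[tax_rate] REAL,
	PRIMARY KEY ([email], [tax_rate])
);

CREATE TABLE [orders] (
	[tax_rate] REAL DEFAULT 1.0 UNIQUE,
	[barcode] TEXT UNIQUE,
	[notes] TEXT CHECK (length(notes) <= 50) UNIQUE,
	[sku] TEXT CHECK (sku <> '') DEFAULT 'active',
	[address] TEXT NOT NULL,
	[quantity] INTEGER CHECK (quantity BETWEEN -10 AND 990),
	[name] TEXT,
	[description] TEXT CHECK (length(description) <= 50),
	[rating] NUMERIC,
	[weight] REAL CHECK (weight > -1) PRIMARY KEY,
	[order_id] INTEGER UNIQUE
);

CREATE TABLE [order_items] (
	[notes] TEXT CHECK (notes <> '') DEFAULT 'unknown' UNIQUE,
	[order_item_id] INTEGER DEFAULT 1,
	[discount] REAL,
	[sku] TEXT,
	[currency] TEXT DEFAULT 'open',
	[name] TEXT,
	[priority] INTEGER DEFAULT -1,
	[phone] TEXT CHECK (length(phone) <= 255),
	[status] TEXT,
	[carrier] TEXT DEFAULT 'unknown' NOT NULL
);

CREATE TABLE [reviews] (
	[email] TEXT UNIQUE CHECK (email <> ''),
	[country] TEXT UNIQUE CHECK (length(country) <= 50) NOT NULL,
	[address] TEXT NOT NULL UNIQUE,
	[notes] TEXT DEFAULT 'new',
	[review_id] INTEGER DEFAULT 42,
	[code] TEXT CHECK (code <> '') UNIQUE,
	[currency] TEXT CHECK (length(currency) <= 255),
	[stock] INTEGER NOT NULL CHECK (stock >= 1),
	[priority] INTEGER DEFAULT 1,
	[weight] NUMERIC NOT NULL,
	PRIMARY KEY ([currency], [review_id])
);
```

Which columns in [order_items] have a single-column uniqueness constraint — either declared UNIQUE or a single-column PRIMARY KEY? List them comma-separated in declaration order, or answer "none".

- notes: declared UNIQUE → unique.
- order_item_id: no UNIQUE or single-column PK constraint.
- discount: no UNIQUE or single-column PK constraint.
- sku: no UNIQUE or single-column PK constraint.
- currency: no UNIQUE or single-column PK constraint.
- name: no UNIQUE or single-column PK constraint.
- priority: no UNIQUE or single-column PK constraint.
- phone: no UNIQUE or single-column PK constraint.
- status: no UNIQUE or single-column PK constraint.
- carrier: no UNIQUE or single-column PK constraint.

notes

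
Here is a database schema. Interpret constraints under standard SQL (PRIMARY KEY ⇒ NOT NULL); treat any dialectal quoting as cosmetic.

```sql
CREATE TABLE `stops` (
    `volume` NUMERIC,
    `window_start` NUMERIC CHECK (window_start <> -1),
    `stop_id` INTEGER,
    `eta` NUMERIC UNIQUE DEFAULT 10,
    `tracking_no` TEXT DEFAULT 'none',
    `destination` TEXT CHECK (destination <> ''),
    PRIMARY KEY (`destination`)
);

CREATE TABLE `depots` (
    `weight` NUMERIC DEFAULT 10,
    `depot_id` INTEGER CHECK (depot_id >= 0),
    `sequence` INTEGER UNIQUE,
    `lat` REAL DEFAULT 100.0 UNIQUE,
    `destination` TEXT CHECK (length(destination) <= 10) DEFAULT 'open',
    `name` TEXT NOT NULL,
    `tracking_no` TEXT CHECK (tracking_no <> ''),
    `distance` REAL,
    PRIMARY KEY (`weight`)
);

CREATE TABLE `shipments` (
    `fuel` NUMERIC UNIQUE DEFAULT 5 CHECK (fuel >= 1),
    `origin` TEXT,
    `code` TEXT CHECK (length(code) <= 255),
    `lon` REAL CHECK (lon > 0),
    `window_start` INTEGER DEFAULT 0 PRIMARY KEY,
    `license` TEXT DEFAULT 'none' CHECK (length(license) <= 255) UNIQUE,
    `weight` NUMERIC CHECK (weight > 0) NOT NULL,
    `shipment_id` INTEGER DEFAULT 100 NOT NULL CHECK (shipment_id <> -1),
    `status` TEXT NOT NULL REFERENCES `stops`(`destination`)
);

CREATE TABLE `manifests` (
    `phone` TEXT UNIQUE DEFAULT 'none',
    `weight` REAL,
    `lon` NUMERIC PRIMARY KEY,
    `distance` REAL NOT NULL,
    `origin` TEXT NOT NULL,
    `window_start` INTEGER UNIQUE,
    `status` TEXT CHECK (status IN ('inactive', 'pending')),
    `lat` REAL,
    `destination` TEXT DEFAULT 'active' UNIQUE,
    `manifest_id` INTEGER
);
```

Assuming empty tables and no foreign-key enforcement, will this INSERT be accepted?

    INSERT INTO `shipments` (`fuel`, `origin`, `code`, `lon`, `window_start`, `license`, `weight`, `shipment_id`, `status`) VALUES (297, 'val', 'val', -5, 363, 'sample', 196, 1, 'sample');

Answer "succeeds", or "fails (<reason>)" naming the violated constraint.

The value -5 for lon violates CHECK (lon > 0).

fails (CHECK on lon)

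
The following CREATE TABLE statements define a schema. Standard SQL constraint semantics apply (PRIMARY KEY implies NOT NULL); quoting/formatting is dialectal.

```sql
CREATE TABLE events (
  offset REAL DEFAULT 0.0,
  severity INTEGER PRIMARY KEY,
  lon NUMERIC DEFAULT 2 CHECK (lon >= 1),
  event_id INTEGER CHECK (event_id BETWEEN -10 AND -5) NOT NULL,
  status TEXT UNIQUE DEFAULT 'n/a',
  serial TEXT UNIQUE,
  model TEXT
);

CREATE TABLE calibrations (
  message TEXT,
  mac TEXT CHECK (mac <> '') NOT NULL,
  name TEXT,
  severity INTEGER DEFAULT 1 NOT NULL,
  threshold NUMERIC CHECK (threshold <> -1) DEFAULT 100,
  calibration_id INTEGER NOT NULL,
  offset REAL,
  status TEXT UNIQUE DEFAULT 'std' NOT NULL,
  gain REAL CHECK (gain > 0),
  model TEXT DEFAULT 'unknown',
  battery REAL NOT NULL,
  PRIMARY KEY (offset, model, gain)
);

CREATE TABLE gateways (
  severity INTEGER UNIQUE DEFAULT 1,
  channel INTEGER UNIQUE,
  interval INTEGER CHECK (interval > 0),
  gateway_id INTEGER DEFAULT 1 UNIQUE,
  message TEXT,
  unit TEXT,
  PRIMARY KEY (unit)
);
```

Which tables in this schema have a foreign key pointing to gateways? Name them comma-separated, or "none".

none

No REFERENCES clause anywhere in the schema names gateways.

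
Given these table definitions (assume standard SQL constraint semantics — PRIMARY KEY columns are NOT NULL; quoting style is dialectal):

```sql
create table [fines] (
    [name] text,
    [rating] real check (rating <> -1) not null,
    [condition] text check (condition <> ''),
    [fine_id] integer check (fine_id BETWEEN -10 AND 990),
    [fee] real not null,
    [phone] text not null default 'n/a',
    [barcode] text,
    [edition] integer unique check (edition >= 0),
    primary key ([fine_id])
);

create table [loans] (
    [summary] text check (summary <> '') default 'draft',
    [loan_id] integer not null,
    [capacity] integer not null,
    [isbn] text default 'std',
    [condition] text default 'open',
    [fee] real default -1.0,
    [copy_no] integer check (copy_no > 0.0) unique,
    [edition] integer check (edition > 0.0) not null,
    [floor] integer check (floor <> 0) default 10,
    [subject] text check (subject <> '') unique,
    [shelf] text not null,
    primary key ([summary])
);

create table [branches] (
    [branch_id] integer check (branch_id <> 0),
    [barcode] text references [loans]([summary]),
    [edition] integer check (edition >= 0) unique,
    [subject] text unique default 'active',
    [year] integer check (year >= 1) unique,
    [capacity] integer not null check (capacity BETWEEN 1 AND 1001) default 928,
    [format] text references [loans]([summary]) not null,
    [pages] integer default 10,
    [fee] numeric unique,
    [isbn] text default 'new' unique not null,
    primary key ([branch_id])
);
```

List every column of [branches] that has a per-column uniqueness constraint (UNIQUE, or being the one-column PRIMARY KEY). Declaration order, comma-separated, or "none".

- branch_id: single-column PRIMARY KEY → unique.
- barcode: no UNIQUE or single-column PK constraint.
- edition: declared UNIQUE → unique.
- subject: declared UNIQUE → unique.
- year: declared UNIQUE → unique.
- capacity: no UNIQUE or single-column PK constraint.
- format: no UNIQUE or single-column PK constraint.
- pages: no UNIQUE or single-column PK constraint.
- fee: declared UNIQUE → unique.
- isbn: declared UNIQUE → unique.

branch_id, edition, subject, year, fee, isbn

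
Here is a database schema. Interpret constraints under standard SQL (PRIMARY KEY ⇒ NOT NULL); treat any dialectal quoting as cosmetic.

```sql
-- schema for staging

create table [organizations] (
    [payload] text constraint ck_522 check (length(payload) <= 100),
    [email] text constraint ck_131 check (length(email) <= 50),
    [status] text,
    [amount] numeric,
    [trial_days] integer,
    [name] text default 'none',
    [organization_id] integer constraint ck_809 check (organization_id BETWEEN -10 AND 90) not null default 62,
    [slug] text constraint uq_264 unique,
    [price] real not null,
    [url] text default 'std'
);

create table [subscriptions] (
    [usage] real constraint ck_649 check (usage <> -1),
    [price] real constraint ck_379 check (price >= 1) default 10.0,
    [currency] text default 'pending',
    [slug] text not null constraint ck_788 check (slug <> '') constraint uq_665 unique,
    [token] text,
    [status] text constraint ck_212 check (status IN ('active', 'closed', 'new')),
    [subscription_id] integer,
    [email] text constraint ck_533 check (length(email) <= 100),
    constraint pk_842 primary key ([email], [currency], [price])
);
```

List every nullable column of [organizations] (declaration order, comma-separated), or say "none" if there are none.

- payload: CHECK does not forbid NULL (a CHECK constraint passes when its expression is NULL) → nullable.
- email: CHECK does not forbid NULL (a CHECK constraint passes when its expression is NULL) → nullable.
- status: no NOT NULL constraint applies → nullable.
- amount: no NOT NULL constraint applies → nullable.
- trial_days: no NOT NULL constraint applies → nullable.
- name: DEFAULT only fills an omitted column; an explicit NULL is still allowed → nullable.
- organization_id: declared NOT NULL → not nullable.
- slug: UNIQUE does not imply NOT NULL → nullable.
- price: declared NOT NULL → not nullable.
- url: DEFAULT only fills an omitted column; an explicit NULL is still allowed → nullable.

payload, email, status, amount, trial_days, name, slug, url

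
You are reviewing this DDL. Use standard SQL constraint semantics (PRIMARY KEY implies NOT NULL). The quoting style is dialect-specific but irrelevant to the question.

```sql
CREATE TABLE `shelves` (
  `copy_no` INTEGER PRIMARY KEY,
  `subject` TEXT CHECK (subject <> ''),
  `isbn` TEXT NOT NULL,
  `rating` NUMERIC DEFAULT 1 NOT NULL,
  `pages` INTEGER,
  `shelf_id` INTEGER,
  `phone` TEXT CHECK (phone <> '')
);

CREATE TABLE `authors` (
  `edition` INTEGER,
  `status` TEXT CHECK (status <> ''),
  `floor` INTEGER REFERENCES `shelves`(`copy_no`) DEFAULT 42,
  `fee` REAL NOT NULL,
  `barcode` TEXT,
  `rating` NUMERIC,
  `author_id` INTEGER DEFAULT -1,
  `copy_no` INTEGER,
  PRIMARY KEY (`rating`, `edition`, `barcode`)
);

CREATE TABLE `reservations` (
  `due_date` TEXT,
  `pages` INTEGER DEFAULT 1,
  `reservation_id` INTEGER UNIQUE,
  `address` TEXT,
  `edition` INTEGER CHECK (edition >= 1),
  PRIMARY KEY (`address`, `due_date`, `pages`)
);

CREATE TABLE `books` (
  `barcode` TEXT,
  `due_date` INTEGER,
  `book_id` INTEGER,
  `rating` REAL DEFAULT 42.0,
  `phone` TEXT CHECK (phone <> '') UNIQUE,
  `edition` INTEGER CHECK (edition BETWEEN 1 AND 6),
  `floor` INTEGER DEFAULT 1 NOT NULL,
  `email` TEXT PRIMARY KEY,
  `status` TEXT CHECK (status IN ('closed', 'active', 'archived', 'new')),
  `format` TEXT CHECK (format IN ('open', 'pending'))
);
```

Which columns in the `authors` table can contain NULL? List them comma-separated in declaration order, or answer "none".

status, floor, author_id, copy_no

- edition: part of the PRIMARY KEY, which implies NOT NULL → not nullable.
- status: CHECK does not forbid NULL (a CHECK constraint passes when its expression is NULL) → nullable.
- floor: a foreign key column may be NULL unless separately constrained → nullable.
- fee: declared NOT NULL → not nullable.
- barcode: part of the PRIMARY KEY, which implies NOT NULL → not nullable.
- rating: part of the PRIMARY KEY, which implies NOT NULL → not nullable.
- author_id: DEFAULT only fills an omitted column; an explicit NULL is still allowed → nullable.
- copy_no: no NOT NULL constraint applies → nullable.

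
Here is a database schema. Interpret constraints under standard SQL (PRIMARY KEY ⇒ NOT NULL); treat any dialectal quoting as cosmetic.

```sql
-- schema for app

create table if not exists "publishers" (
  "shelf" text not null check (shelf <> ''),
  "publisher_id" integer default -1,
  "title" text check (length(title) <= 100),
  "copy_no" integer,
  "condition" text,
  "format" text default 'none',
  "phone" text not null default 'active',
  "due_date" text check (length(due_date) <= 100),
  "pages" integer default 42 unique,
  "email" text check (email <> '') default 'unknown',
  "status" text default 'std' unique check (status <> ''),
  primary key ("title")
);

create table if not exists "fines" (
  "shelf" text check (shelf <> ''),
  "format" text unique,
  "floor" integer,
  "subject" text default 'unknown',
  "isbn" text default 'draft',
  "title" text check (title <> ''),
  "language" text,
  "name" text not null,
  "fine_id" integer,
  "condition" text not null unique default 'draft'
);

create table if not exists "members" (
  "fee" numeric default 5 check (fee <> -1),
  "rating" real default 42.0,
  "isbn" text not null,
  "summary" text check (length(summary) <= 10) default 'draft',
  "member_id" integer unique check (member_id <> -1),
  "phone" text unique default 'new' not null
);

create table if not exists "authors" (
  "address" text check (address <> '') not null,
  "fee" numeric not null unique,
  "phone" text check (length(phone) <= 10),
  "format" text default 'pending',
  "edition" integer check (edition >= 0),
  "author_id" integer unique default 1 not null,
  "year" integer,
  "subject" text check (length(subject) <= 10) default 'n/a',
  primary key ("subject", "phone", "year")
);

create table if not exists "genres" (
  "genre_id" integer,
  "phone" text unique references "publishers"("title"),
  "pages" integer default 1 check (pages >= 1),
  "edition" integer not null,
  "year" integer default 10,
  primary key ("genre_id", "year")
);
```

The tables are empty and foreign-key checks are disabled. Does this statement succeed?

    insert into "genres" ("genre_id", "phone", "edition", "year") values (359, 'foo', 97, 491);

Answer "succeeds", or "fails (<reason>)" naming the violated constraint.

succeeds

NOT NULL columns: edition is supplied; genre_id is supplied; year is supplied.
No constraint is violated.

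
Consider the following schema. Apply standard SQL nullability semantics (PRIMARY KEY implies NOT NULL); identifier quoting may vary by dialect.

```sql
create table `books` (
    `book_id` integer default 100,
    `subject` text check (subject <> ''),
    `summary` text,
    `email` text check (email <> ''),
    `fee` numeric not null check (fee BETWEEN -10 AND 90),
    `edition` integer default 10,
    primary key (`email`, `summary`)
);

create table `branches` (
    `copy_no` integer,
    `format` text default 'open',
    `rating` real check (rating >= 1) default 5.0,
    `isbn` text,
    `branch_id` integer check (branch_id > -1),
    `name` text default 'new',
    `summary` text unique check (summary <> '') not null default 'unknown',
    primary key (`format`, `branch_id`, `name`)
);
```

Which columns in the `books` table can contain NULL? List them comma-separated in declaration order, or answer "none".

- book_id: DEFAULT only fills an omitted column; an explicit NULL is still allowed → nullable.
- subject: CHECK does not forbid NULL (a CHECK constraint passes when its expression is NULL) → nullable.
- summary: part of the PRIMARY KEY, which implies NOT NULL → not nullable.
- email: part of the PRIMARY KEY, which implies NOT NULL → not nullable.
- fee: declared NOT NULL → not nullable.
- edition: DEFAULT only fills an omitted column; an explicit NULL is still allowed → nullable.

book_id, subject, edition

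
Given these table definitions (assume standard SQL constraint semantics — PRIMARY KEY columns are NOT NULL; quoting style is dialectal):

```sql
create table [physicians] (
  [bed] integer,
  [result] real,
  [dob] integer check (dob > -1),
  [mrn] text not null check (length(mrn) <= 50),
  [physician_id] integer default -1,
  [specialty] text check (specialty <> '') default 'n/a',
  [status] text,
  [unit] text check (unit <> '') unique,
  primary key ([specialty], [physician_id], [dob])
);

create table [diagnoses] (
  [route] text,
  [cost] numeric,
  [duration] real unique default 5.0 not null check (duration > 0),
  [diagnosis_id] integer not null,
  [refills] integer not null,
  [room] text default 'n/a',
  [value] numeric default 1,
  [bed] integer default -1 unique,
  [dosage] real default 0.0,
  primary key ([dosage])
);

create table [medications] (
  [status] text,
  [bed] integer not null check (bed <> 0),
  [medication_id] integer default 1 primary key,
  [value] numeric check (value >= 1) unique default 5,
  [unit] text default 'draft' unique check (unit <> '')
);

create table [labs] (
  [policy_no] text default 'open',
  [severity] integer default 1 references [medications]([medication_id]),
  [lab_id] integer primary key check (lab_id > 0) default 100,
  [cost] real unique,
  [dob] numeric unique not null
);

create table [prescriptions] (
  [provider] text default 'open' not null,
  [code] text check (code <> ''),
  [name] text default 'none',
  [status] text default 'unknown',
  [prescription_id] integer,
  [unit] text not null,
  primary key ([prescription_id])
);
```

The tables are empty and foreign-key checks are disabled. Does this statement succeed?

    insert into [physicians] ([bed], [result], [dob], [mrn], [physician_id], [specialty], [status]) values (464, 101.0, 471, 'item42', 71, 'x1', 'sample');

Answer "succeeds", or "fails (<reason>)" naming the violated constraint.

succeeds

NOT NULL columns: dob is supplied; mrn is supplied; physician_id is supplied; specialty is supplied.
CHECK constraints: 471 satisfies (dob > -1); 'item42' satisfies (length(mrn) <= 50); 'x1' satisfies (specialty <> '').
No constraint is violated.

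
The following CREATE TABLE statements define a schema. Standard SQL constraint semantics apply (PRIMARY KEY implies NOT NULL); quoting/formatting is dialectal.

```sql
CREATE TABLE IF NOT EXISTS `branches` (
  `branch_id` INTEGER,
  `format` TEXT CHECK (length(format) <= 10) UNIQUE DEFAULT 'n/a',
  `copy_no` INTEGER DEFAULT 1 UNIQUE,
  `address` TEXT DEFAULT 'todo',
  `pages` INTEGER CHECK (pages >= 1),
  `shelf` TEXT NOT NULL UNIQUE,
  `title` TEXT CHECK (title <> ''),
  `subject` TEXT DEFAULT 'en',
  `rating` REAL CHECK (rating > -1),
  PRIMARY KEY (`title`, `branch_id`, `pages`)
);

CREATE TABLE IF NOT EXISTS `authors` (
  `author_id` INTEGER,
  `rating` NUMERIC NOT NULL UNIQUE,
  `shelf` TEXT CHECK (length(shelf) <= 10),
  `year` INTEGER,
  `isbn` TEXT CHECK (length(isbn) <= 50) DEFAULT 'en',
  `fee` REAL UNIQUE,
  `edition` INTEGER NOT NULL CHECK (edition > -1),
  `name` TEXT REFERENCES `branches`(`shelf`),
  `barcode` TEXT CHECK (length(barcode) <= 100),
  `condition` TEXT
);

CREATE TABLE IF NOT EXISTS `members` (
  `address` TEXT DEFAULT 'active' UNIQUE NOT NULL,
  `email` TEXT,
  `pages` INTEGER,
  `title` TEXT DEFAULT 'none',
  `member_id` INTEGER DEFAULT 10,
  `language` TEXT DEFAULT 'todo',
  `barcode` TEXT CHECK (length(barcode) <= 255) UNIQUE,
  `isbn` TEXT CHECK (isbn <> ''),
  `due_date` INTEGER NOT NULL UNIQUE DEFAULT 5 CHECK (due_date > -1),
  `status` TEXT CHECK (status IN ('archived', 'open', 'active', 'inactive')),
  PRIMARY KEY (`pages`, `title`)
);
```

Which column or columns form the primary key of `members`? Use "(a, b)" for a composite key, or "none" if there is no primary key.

A table-level PRIMARY KEY clause names 2 columns: pages, title.
This is a composite key — the combination is unique, not each column individually.

(pages, title)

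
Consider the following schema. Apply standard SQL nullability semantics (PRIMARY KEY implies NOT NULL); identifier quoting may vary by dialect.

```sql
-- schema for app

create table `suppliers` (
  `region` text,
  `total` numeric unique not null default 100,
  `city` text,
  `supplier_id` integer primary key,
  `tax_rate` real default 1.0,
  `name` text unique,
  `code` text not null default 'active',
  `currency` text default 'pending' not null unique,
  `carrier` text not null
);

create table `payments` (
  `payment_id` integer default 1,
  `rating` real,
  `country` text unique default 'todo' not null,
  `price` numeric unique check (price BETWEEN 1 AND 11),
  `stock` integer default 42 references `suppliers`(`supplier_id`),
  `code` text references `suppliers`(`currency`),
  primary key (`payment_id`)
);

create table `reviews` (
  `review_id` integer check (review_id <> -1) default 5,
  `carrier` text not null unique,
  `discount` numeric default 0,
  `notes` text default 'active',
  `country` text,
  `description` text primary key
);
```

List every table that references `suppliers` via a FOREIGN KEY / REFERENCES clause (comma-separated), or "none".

payments

- payments.stock references suppliers(supplier_id).
- payments.code references suppliers(currency).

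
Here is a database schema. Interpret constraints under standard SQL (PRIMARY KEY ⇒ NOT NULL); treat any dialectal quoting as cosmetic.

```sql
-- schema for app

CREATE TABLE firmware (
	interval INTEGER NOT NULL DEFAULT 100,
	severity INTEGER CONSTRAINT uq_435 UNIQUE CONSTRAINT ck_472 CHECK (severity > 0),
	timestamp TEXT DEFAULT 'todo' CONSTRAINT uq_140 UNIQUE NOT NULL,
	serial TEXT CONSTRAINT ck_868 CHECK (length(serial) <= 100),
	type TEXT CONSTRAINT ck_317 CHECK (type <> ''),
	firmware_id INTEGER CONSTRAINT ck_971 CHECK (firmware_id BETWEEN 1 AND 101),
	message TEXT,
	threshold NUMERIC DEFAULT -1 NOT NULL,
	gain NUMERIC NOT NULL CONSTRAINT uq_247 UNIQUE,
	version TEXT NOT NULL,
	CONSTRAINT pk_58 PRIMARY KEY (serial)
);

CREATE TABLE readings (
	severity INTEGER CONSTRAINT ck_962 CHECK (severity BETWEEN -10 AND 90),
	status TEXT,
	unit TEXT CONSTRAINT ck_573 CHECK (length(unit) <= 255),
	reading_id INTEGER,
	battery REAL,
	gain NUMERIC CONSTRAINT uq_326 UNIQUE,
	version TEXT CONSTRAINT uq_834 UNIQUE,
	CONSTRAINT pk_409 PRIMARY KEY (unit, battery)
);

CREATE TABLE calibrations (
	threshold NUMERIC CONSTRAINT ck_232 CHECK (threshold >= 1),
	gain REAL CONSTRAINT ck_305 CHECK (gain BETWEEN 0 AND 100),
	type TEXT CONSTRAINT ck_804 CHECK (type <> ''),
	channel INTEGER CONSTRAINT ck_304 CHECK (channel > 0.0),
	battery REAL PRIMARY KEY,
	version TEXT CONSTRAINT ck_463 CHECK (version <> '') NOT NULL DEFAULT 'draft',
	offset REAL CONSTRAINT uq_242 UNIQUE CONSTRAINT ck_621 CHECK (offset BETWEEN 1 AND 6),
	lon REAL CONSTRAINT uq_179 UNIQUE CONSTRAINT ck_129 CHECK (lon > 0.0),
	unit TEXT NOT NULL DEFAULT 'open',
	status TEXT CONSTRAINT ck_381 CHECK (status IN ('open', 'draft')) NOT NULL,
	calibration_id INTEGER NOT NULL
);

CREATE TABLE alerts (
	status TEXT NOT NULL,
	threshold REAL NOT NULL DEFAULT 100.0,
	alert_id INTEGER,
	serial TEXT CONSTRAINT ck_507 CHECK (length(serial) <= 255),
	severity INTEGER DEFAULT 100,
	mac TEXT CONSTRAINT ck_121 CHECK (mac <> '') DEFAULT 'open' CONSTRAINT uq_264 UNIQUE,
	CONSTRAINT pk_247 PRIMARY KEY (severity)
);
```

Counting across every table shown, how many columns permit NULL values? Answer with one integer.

18

firmware: 4 nullable (severity, type, firmware_id, message — PK (serial) and explicit NOT NULL columns excluded).
readings: 5 nullable (severity, status, reading_id, gain, version — PK (unit, battery) and explicit NOT NULL columns excluded).
calibrations: 6 nullable (threshold, gain, type, channel, offset, lon — PK (battery) and explicit NOT NULL columns excluded).
alerts: 3 nullable (alert_id, serial, mac — PK (severity) and explicit NOT NULL columns excluded).
Total: 4 + 5 + 6 + 3 = 18.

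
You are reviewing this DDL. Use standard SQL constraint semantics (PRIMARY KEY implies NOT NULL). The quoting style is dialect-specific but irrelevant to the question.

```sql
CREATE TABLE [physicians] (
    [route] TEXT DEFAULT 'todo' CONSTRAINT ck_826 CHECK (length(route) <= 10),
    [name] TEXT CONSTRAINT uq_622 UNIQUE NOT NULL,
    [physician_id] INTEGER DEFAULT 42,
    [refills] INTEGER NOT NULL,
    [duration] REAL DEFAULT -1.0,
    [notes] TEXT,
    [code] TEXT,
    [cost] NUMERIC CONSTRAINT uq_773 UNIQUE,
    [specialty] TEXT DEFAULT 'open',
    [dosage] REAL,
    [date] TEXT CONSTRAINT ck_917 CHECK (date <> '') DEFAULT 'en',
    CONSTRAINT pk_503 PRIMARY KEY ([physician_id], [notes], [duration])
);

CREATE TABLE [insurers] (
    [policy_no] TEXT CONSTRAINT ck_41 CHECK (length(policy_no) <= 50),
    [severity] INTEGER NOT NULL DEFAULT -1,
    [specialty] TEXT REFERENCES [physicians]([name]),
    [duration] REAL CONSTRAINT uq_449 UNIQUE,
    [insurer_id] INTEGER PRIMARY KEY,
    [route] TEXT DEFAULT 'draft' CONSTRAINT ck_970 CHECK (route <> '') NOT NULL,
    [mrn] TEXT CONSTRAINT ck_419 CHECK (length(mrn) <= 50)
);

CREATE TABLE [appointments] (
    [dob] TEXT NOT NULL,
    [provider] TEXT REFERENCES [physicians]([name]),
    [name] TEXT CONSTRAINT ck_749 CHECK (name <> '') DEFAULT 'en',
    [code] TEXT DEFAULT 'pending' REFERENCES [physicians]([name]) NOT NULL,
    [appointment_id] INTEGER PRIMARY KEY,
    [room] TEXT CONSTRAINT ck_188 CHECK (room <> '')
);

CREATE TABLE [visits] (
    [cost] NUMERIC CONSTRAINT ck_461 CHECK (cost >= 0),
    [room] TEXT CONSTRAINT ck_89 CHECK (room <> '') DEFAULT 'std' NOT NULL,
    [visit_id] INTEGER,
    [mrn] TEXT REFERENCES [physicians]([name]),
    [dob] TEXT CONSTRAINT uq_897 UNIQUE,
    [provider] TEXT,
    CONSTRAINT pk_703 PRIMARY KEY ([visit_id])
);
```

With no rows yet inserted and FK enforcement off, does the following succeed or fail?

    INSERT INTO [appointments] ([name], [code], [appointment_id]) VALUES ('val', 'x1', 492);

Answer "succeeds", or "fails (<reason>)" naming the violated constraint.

fails (NOT NULL on dob)

dob is omitted from the column list and has no DEFAULT, so it would receive NULL.
But dob is declared NOT NULL.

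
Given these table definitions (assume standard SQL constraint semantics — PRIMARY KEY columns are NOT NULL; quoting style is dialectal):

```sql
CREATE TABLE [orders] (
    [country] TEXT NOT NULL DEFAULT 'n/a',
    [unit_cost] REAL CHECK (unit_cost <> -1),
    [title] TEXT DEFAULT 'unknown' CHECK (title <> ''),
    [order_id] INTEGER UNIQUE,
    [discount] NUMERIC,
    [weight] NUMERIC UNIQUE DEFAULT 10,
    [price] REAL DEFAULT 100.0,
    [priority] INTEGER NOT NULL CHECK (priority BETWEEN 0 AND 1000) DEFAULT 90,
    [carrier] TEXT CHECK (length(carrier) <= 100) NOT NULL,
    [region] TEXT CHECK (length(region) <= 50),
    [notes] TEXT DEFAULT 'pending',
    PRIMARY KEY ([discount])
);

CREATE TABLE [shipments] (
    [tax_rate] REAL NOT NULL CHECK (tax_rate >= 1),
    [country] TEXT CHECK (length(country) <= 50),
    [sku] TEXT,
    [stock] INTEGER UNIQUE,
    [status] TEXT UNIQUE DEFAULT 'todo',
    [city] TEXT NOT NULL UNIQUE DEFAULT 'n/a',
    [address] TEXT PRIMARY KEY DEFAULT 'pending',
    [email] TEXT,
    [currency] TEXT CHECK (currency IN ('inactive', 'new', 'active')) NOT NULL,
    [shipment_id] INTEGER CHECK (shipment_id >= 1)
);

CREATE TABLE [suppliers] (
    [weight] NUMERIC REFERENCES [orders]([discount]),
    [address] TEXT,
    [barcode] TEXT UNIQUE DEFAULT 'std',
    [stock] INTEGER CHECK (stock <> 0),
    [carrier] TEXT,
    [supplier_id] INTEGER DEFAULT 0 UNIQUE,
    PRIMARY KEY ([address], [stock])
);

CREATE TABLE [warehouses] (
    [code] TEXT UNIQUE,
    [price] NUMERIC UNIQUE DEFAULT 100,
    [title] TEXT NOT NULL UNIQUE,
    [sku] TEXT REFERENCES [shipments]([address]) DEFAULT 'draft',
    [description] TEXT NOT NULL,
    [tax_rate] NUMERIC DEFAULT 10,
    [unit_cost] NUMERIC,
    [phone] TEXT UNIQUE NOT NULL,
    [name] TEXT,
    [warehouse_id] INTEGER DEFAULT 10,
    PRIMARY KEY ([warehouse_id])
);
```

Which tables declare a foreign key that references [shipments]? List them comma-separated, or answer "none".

warehouses

- warehouses.sku references shipments(address).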